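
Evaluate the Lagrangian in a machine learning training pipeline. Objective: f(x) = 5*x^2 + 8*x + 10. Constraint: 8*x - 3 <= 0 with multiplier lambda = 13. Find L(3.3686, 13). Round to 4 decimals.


Step 1: Evaluate f(x).
f(3.3686) = 5*3.3686^2 + 8*3.3686 + 10 = 93.6861
Step 2: Evaluate g(x).
g(3.3686) = 8*3.3686 - 3 = 23.9488
Step 3: Compute Lagrangian.
L = 93.6861 + 13*23.9488 = 405.0205


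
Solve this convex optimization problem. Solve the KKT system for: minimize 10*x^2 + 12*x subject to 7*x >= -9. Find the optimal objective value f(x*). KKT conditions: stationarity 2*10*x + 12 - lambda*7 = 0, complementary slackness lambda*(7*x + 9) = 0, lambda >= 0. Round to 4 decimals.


Step 1: Try lambda = 0 (constraint inactive).
Stationarity: 2*10*x + 12 = 0
x* = -12/(2*10) = -0.6
Check constraint: 7*-0.6 = -4.2 >= -9 -- satisfied.
Step 2: Compute optimal value.
f(x*) = 10*(-0.6)^2 + 12*(-0.6) = -3.6


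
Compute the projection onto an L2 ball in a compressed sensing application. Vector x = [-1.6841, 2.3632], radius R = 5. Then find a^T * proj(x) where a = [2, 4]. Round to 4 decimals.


Step 1: Compute ||x|| (intermediates to 6 decimals).
||x|| = sqrt((-1.6841)^2 + 2.3632^2) = 2.90188
Step 2: Project.
Since ||x|| <= R, proj = x (no scaling needed).
proj(x) = [-1.6841, 2.3632]
Step 3: Dot product.
a^T * proj(x) = 2*(-1.6841) + 4*2.3632 = 6.0846


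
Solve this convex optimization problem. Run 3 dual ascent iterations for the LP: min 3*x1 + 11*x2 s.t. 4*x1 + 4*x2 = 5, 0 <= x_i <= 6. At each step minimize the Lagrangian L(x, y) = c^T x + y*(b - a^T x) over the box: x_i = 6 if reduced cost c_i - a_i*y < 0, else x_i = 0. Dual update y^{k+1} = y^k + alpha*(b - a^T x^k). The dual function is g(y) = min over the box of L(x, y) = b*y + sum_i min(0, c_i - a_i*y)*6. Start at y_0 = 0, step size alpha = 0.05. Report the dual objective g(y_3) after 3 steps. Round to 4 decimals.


Dual ascent for LP: min 3*x1 + 11*x2, 4*x1 + 4*x2 = 5, 0 <= x_i <= 6
Step 1: y^k = 0.0, reduced costs: (3.0, 11.0)
  x^k = (0.0, 0.0), subgradient = b - a^T x = 5.0
  y^{k+1} = 0.0 + 0.05*5.0 = 0.25
Step 2: y^k = 0.25, reduced costs: (2.0, 10.0)
  x^k = (0.0, 0.0), subgradient = b - a^T x = 5.0
  y^{k+1} = 0.25 + 0.05*5.0 = 0.5
Step 3: y^k = 0.5, reduced costs: (1.0, 9.0)
  x^k = (0.0, 0.0), subgradient = b - a^T x = 5.0
  y^{k+1} = 0.5 + 0.05*5.0 = 0.75
Dual objective at y_3 = 0.75: reduced costs (0.0, 8.0), box minimizer x = (0.0, 0.0)
g(y_3) = b*y + (c1 - a1*y)*x1 + (c2 - a2*y)*x2 = 5*0.75 + 0.0*0.0 + 8.0*0.0 = 3.75 + 0.0 + 0.0 = 3.75


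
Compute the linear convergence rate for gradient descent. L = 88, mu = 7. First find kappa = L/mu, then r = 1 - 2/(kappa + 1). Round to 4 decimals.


Step 1: Compute the condition number.
kappa = L/mu = 88/7 = 12.5714
Step 2: Compute the convergence rate.
r = 1 - 2/(kappa + 1) = 1 - 2*mu/(L + mu) = (L - mu)/(L + mu) = 81/95 = 0.8526


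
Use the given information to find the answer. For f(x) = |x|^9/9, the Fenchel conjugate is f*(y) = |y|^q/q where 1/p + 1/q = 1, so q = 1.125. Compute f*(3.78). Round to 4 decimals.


The conjugate exponent q satisfies 1/p + 1/q = 1.
p = 9, so q = 9/(9 - 1) = 1.125
|y|^q = 3.78^1.125 = 4.4635
f*(3.78) = 4.4635 / 1.125 = 3.9676


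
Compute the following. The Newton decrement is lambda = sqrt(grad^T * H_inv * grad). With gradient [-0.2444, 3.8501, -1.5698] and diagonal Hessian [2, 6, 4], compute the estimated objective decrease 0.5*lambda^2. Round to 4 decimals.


Step 1: H is diagonal, so H^(-1) * g = [-0.1222, 0.6417, -0.3925].
Step 2: g^T H^(-1) g = sum_i g_i^2 / H_ii
  = (-0.2444)^2/2 + (3.8501)^2/6 + (-1.5698)^2/4
  = 0.0299 + 2.4705 + 0.6161 = 3.1165
Step 3: Objective decrease = 0.5 * g^T H^(-1) g = 1.5582


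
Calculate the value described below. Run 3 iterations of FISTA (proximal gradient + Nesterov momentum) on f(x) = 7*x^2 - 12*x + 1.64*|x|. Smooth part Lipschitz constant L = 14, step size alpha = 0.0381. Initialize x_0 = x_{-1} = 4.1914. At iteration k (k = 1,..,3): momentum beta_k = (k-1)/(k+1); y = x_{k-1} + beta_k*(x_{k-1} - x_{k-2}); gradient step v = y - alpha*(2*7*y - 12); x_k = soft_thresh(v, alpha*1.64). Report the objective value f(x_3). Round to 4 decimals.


FISTA on f(x) = 7*x^2 - 12*x + 1.64*|x|
L = 14, alpha = 0.0381
Iteration 1: beta = 0.0, y = 4.1914 + 0.0*(4.1914 - 4.1914) = 4.1914
  grad(y) = 46.6796, v = y - alpha*grad = 2.4129
  prox(v) = soft_thresh(2.4129, 0.0625) = 2.3504
Iteration 2: beta = 0.3333, y = 2.3504 + 0.3333*(2.3504 - 4.1914) = 1.7368
  grad(y) = 12.3147, v = y - alpha*grad = 1.2676
  prox(v) = soft_thresh(1.2676, 0.0625) = 1.2051
Iteration 3: beta = 0.5, y = 1.2051 + 0.5*(1.2051 - 2.3504) = 0.6324
  grad(y) = -3.1461, v = y - alpha*grad = 0.7523
  prox(v) = soft_thresh(0.7523, 0.0625) = 0.6898
f(x_3) = 7*0.6898^2 - 12*0.6898 + 1.64*|0.6898| = -3.8156


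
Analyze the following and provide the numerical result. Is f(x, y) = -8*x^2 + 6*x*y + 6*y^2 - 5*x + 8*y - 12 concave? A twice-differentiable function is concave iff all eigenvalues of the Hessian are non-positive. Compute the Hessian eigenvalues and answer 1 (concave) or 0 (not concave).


The Hessian of f(x,y) = -8*x^2 + 6*x*y + 6*y^2 - 5*x + 8*y - 12 is:
H = [[-16, 6], [6, 12]]
Trace = -16 + 12 = -4
Determinant = -16*12 - (6)^2 = -228
Discriminant = (-4)^2 - 4*-228 = 928.0
Eigenvalues: lambda_1 = -17.2315, lambda_2 = 13.2315
The function is not concave.

0


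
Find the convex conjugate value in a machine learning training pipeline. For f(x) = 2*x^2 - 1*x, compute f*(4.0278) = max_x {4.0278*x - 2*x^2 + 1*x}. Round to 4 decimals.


f*(y) = sup_x {y*x - a*x^2 - b*x} = sup_x {(y-b)*x - a*x^2}
FOC: (y - b) - 2a*x = 0 => x* = (y - b)/(2a)
x* = (4.0278 + 1)/(2*2) = 1.257
f*(4.0278) = (y-b)^2/(4a) = (4.0278 + 1)^2/(4*2)
= 25.2788/8 = 3.1598


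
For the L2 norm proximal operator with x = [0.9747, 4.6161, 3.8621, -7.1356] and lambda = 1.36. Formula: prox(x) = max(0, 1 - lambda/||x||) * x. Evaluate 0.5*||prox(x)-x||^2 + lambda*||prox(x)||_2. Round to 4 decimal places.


Step 1: Compute ||x||.
||x|| = 9.3857
Step 2: Compute scaling factor.
scale = max(0, 1 - 1.36/9.3857) = 0.8551
Step 3: prox(x) = [0.8335, 3.9472, 3.3025, -6.1016]
||prox(x)|| = 8.0257
Step 4: Proximal objective.
0.5*||prox-x||^2 = 0.9248
lambda*||prox|| = 10.915
Total = 11.8397


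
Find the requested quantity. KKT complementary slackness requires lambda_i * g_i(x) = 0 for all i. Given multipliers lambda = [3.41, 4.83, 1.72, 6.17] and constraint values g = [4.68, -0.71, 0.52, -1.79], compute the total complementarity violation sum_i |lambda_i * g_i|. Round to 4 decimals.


KKT complementary slackness check:
lambda_1 * g_1 = 3.41 * 4.68 = 15.9588
lambda_2 * g_2 = 4.83 * -0.71 = -3.4293
lambda_3 * g_3 = 1.72 * 0.52 = 0.8944
lambda_4 * g_4 = 6.17 * -1.79 = -11.0443
Total violation = 15.9588 + 3.4293 + 0.8944 + 11.0443 = 31.3268


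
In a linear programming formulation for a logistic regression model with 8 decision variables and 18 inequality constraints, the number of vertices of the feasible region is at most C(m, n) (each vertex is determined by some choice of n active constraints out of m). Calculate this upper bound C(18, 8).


Each vertex corresponds to some choice of n active constraints out of m, so the number of vertices is at most C(m, n) = m! / (n!(m-n)!).
m = 18, n = 8
Numerator: 18 * 17 * 16 * 15 * 14 * 13 * 12 * 11
Denominator: 8! = 40320
C(18, 8) = 43758


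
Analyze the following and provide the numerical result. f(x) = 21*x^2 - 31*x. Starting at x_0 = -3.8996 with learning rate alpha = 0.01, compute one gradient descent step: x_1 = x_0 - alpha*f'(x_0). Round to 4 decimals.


We compute the gradient at x_0 and apply the update.
f'(x) = 42*x - 31
f'(-3.8996) = 42*-3.8996 - 31 = -194.7832
x_1 = -3.8996 - 0.01*-194.7832 = -1.9518


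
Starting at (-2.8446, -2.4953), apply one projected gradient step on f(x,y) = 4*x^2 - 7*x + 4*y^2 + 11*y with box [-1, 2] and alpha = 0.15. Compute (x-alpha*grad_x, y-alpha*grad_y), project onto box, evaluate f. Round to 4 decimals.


Step 1: Compute gradient at (-2.8446, -2.4953).
grad_x = 2*4*-2.8446 - 7 = -29.7568
grad_y = 2*4*-2.4953 + 11 = -8.9624
Step 2: Gradient step.
x_raw = -2.8446 - 0.15*-29.7568 = 1.6189
y_raw = -2.4953 - 0.15*-8.9624 = -1.1509
Step 3: Project onto [-1, 2].
x_proj = clip(1.6189) = 1.6189
y_proj = clip(-1.1509) = -1.0
Step 4: Evaluate f.
f(1.6189, -1.0) = -7.8488


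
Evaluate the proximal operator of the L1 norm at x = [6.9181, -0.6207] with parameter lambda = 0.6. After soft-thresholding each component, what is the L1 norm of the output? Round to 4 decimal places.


Soft-thresholding with lambda = 0.6:
prox(6.9181) = sign(6.9181)*max(|6.9181| - 0.6, 0) = 6.3181
prox(-0.6207) = sign(-0.6207)*max(|-0.6207| - 0.6, 0) = -0.0207
prox(x) = [6.3181, -0.0207]
||prox(x)||_1 = 6.3181 + 0.0207 = 6.3388


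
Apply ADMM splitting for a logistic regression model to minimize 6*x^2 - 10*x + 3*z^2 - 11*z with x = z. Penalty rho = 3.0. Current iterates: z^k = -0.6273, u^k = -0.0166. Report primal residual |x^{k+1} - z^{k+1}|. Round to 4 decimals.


ADMM iteration with rho = 3.0, z^k = -0.6273, u^k = -0.0166
Step 1: x-update.
Minimize 6*x^2 - 10*x + (3.0/2)*(x + 0.6273 - 0.0166)^2
FOC: (2*6 + 3.0)*x = 10 + 3.0*(-0.6273 + 0.0166)
x^{k+1} = 0.5445
Step 2: z-update.
Minimize 3*z^2 - 11*z + (3.0/2)*(0.5445 - z - 0.0166)^2
FOC: (2*3 + 3.0)*z = 11 + 3.0*(0.5445 - 0.0166)
z^{k+1} = 1.3982
Step 3: u-update.
u^{k+1} = -0.0166 + 0.5445 - 1.3982 = -0.8703
Step 4: Primal residual = |0.5445 - 1.3982| = 0.8537


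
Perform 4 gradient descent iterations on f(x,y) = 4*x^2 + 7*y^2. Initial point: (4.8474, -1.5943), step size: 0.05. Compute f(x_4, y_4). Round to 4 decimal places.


Gradient descent on f(x,y) = 4*x^2 + 7*y^2.
Starting point: (4.8474, -1.5943), alpha = 0.05
Step 1: grad_x = 2*4*4.8474 = 38.7792, grad_y = 2*7*-1.5943 = -22.3202
  x_1 = 4.8474 - 0.05*38.7792 = 2.9084
  y_1 = -1.5943 - 0.05*-22.3202 = -0.4783
Step 2: grad_x = 2*4*2.9084 = 23.2675, grad_y = 2*7*-0.4783 = -6.6961
  x_2 = 2.9084 - 0.05*23.2675 = 1.7451
  y_2 = -0.4783 - 0.05*-6.6961 = -0.1435
Step 3: grad_x = 2*4*1.7451 = 13.9605, grad_y = 2*7*-0.1435 = -2.0088
  x_3 = 1.7451 - 0.05*13.9605 = 1.047
  y_3 = -0.1435 - 0.05*-2.0088 = -0.043
Step 4: grad_x = 2*4*1.047 = 8.3763, grad_y = 2*7*-0.043 = -0.6026
  x_4 = 1.047 - 0.05*8.3763 = 0.6282
  y_4 = -0.043 - 0.05*-0.6026 = -0.0129
f(0.6282, -0.0129) = 4*0.6282^2 + 7*(-0.0129)^2 = 1.5798


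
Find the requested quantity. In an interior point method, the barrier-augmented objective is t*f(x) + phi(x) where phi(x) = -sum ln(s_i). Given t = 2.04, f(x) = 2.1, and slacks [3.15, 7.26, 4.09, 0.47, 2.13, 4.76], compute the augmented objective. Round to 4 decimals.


Step 1: Compute log-barrier.
ln values: [1.1474, 1.9824, 1.4085, -0.755, 0.7561, 1.5602]
phi = -(1.1474 + 1.9824 + 1.4085 - 0.755 + 0.7561 + 1.5602) = -6.0997
Step 2: Compute augmented objective.
t*f(x) = 2.04*2.1 = 4.284
Total = 4.284 - 6.0997 = -1.8157


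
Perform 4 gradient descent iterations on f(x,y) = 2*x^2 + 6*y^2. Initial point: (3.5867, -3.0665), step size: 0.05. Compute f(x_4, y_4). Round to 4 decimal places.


Gradient descent on f(x,y) = 2*x^2 + 6*y^2.
Starting point: (3.5867, -3.0665), alpha = 0.05
Step 1: grad_x = 2*2*3.5867 = 14.3468, grad_y = 2*6*-3.0665 = -36.798
  x_1 = 3.5867 - 0.05*14.3468 = 2.8694
  y_1 = -3.0665 - 0.05*-36.798 = -1.2266
Step 2: grad_x = 2*2*2.8694 = 11.4774, grad_y = 2*6*-1.2266 = -14.7192
  x_2 = 2.8694 - 0.05*11.4774 = 2.2955
  y_2 = -1.2266 - 0.05*-14.7192 = -0.4906
Step 3: grad_x = 2*2*2.2955 = 9.182, grad_y = 2*6*-0.4906 = -5.8877
  x_3 = 2.2955 - 0.05*9.182 = 1.8364
  y_3 = -0.4906 - 0.05*-5.8877 = -0.1963
Step 4: grad_x = 2*2*1.8364 = 7.3456, grad_y = 2*6*-0.1963 = -2.3551
  x_4 = 1.8364 - 0.05*7.3456 = 1.4691
  y_4 = -0.1963 - 0.05*-2.3551 = -0.0785
f(1.4691, -0.0785) = 2*1.4691^2 + 6*(-0.0785)^2 = 4.3536


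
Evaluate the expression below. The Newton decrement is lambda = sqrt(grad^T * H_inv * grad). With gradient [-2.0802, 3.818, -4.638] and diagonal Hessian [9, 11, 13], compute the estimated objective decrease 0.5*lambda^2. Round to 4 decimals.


Step 1: H is diagonal, so H^(-1) * g = [-0.2311, 0.3471, -0.3568].
Step 2: g^T H^(-1) g = sum_i g_i^2 / H_ii
  = (-2.0802)^2/9 + (3.818)^2/11 + (-4.638)^2/13
  = 0.4808 + 1.3252 + 1.6547 = 3.4607
Step 3: Objective decrease = 0.5 * g^T H^(-1) g = 1.7303


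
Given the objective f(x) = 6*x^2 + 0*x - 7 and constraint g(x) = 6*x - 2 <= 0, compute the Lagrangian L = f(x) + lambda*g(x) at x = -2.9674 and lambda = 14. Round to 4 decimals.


Step 1: Evaluate f(x).
f(-2.9674) = 6*(-2.9674)^2 + 0*(-2.9674) - 7 = 45.8328
Step 2: Evaluate g(x).
g(-2.9674) = 6*-2.9674 - 2 = -19.8044
Step 3: Compute Lagrangian.
L = 45.8328 + 14*-19.8044 = -231.4288


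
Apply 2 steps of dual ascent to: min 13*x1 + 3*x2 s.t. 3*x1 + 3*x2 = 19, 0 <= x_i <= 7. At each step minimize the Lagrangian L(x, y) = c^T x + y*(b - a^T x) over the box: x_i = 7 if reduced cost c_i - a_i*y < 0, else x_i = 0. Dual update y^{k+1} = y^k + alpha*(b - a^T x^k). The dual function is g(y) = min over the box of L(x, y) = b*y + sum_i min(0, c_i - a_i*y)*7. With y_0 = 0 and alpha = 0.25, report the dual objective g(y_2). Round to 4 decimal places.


Dual ascent for LP: min 13*x1 + 3*x2, 3*x1 + 3*x2 = 19, 0 <= x_i <= 7
Step 1: y^k = 0.0, reduced costs: (13.0, 3.0)
  x^k = (0.0, 0.0), subgradient = b - a^T x = 19.0
  y^{k+1} = 0.0 + 0.25*19.0 = 4.75
Step 2: y^k = 4.75, reduced costs: (-1.25, -11.25)
  x^k = (7.0, 7.0), subgradient = b - a^T x = -23.0
  y^{k+1} = 4.75 + 0.25*-23.0 = -1.0
Dual objective at y_2 = -1.0: reduced costs (16.0, 6.0), box minimizer x = (0.0, 0.0)
g(y_2) = b*y + (c1 - a1*y)*x1 + (c2 - a2*y)*x2 = 19*(-1.0) + 16.0*0.0 + 6.0*0.0 = -19.0 + 0.0 + 0.0 = -19.0


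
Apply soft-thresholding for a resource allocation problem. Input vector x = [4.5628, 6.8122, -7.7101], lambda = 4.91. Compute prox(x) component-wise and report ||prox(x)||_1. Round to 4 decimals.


Soft-thresholding with lambda = 4.91:
prox(4.5628) = sign(4.5628)*max(|4.5628| - 4.91, 0) = 0.0
prox(6.8122) = sign(6.8122)*max(|6.8122| - 4.91, 0) = 1.9022
prox(-7.7101) = sign(-7.7101)*max(|-7.7101| - 4.91, 0) = -2.8001
prox(x) = [0.0, 1.9022, -2.8001]
||prox(x)||_1 = 0.0 + 1.9022 + 2.8001 = 4.7023


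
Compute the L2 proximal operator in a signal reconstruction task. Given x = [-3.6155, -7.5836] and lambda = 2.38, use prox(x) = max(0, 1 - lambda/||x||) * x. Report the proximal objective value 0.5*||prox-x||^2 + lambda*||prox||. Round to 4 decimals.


Step 1: Compute ||x||.
||x|| = 8.4014
Step 2: Compute scaling factor.
scale = max(0, 1 - 2.38/8.4014) = 0.7167
Step 3: prox(x) = [-2.5913, -5.4353]
||prox(x)|| = 6.0214
Step 4: Proximal objective.
0.5*||prox-x||^2 = 2.8322
lambda*||prox|| = 14.3309
Total = 17.163


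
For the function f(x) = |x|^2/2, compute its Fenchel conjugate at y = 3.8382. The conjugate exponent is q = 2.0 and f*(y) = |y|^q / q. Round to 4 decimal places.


The conjugate exponent q satisfies 1/p + 1/q = 1.
p = 2, so q = 2/(2 - 1) = 2.0
|y|^q = 3.8382^2.0 = 14.7318
f*(3.8382) = 14.7318 / 2.0 = 7.3659


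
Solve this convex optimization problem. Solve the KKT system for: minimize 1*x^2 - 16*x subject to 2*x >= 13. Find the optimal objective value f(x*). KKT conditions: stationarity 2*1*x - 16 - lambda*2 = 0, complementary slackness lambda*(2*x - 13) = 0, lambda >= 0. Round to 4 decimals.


Step 1: Try lambda = 0 (constraint inactive).
Stationarity: 2*1*x - 16 = 0
x* = 16/(2*1) = 8.0
Check constraint: 2*8.0 = 16.0 >= 13 -- satisfied.
Step 2: Compute optimal value.
f(x*) = 1*8.0^2 - 16*8.0 = -64.0


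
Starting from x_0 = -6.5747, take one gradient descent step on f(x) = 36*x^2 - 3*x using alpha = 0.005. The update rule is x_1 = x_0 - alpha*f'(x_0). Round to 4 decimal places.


We compute the gradient at x_0 and apply the update.
f'(x) = 72*x - 3
f'(-6.5747) = 72*-6.5747 - 3 = -476.3784
x_1 = -6.5747 - 0.005*-476.3784 = -4.1928


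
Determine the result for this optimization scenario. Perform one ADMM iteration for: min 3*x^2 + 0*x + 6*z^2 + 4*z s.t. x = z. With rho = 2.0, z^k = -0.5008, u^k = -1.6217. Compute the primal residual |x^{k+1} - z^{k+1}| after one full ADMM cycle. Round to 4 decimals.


ADMM iteration with rho = 2.0, z^k = -0.5008, u^k = -1.6217
Step 1: x-update.
Minimize 3*x^2 + 0*x + (2.0/2)*(x + 0.5008 - 1.6217)^2
FOC: (2*3 + 2.0)*x = 0 + 2.0*(-0.5008 + 1.6217)
x^{k+1} = 0.2802
Step 2: z-update.
Minimize 6*z^2 + 4*z + (2.0/2)*(0.2802 - z - 1.6217)^2
FOC: (2*6 + 2.0)*z = -4 + 2.0*(0.2802 - 1.6217)
z^{k+1} = -0.4774
Step 3: u-update.
u^{k+1} = -1.6217 + 0.2802 + 0.4774 = -0.8641
Step 4: Primal residual = |0.2802 + 0.4774| = 0.7576


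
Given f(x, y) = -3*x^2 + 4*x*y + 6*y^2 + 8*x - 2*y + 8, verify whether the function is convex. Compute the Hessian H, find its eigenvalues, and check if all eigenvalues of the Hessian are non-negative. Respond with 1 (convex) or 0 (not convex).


The Hessian of f(x,y) = -3*x^2 + 4*x*y + 6*y^2 + 8*x - 2*y + 8 is:
H = [[-6, 4], [4, 12]]
Trace = -6 + 12 = 6
Determinant = -6*12 - (4)^2 = -88
Discriminant = (6)^2 - 4*-88 = 388.0
Eigenvalues: lambda_1 = -6.8489, lambda_2 = 12.8489
The function is not convex.

0


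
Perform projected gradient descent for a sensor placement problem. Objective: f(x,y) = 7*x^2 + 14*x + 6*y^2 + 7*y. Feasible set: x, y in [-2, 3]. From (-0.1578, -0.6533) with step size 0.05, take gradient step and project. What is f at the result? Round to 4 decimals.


Step 1: Compute gradient at (-0.1578, -0.6533).
grad_x = 2*7*-0.1578 + 14 = 11.7908
grad_y = 2*6*-0.6533 + 7 = -0.8396
Step 2: Gradient step.
x_raw = -0.1578 - 0.05*11.7908 = -0.7473
y_raw = -0.6533 - 0.05*-0.8396 = -0.6113
Step 3: Project onto [-2, 3].
x_proj = clip(-0.7473) = -0.7473
y_proj = clip(-0.6113) = -0.6113
Step 4: Evaluate f.
f(-0.7473, -0.6113) = -8.5901


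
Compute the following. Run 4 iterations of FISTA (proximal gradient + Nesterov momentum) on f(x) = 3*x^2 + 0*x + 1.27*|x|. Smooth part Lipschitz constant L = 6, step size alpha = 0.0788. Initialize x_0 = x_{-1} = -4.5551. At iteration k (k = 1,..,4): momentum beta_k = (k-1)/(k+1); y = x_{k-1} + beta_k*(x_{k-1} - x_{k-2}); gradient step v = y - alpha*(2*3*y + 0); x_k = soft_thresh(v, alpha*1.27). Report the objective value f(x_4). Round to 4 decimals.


FISTA on f(x) = 3*x^2 + 0*x + 1.27*|x|
L = 6, alpha = 0.0788
Iteration 1: beta = 0.0, y = -4.5551 + 0.0*(-4.5551 + 4.5551) = -4.5551
  grad(y) = -27.3306, v = y - alpha*grad = -2.4014
  prox(v) = soft_thresh(-2.4014, 0.1001) = -2.3014
Iteration 2: beta = 0.3333, y = -2.3014 + 0.3333*(-2.3014 + 4.5551) = -1.5501
  grad(y) = -9.3008, v = y - alpha*grad = -0.8172
  prox(v) = soft_thresh(-0.8172, 0.1001) = -0.7172
Iteration 3: beta = 0.5, y = -0.7172 + 0.5*(-0.7172 + 2.3014) = 0.075
  grad(y) = 0.4497, v = y - alpha*grad = 0.0395
  prox(v) = soft_thresh(0.0395, 0.1001) = 0.0
Iteration 4: beta = 0.6, y = 0.0 + 0.6*(0.0 + 0.7172) = 0.4303
  grad(y) = 2.5817, v = y - alpha*grad = 0.2268
  prox(v) = soft_thresh(0.2268, 0.1001) = 0.1268
f(x_4) = 3*0.1268^2 + 0*0.1268 + 1.27*|0.1268| = 0.2092


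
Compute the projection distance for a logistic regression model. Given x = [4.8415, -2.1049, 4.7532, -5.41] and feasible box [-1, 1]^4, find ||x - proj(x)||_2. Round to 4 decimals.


Project each component onto [-1, 1].
clip(4.8415) = 1.0, clip(-2.1049) = -1.0, clip(4.7532) = 1.0, clip(-5.41) = -1.0
Projection = [1.0, -1.0, 1.0, -1.0]
Squared diffs: [14.7571, 1.2208, 14.0865, 19.4481]
Distance = sqrt(49.5125) = 7.0365


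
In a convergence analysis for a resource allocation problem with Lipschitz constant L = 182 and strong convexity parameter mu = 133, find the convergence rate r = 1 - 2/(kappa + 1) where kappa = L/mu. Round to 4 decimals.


Step 1: Compute the condition number.
kappa = L/mu = 182/133 = 1.3684
Step 2: Compute the convergence rate.
r = 1 - 2/(kappa + 1) = 1 - 2*mu/(L + mu) = (L - mu)/(L + mu) = 49/315 = 0.1556


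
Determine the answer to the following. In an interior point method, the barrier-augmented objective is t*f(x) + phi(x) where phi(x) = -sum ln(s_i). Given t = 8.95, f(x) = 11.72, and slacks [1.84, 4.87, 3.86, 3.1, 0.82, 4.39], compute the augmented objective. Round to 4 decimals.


Step 1: Compute log-barrier.
ln values: [0.6098, 1.5831, 1.3507, 1.1314, -0.1985, 1.4793]
phi = -(0.6098 + 1.5831 + 1.3507 + 1.1314 - 0.1985 + 1.4793) = -5.9558
Step 2: Compute augmented objective.
t*f(x) = 8.95*11.72 = 104.894
Total = 104.894 - 5.9558 = 98.9382


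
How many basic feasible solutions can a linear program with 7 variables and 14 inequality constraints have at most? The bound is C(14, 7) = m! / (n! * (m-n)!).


Each vertex corresponds to some choice of n active constraints out of m, so the number of vertices is at most C(m, n) = m! / (n!(m-n)!).
m = 14, n = 7
Numerator: 14 * 13 * 12 * 11 * 10 * 9 * 8
Denominator: 7! = 5040
C(14, 7) = 3432


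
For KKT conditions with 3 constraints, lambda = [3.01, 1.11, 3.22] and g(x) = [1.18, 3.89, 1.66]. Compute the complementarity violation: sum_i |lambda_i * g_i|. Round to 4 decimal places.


KKT complementary slackness check:
lambda_1 * g_1 = 3.01 * 1.18 = 3.5518
lambda_2 * g_2 = 1.11 * 3.89 = 4.3179
lambda_3 * g_3 = 3.22 * 1.66 = 5.3452
Total violation = 3.5518 + 4.3179 + 5.3452 = 13.2149


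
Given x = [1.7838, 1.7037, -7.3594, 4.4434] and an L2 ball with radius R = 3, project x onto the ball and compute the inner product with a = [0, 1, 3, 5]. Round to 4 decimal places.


Step 1: Compute ||x|| (intermediates to 6 decimals).
||x|| = sqrt(1.7838^2 + 1.7037^2 + (-7.3594)^2 + 4.4434^2) = 8.943663
Step 2: Project.
Since ||x|| > R, scale = R/||x|| = 3/8.943663 = 0.335433, proj(x) = scale * x
proj(x) = [0.598345, 0.571477, -2.468586, 1.490463]
Step 3: Dot product.
a^T * proj(x) = 0*0.598345 + 1*0.571477 + 3*(-2.468586) + 5*1.490463 = 0.618


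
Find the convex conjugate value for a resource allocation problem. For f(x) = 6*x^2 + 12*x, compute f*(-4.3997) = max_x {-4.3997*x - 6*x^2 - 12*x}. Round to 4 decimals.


f*(y) = sup_x {y*x - a*x^2 - b*x} = sup_x {(y-b)*x - a*x^2}
FOC: (y - b) - 2a*x = 0 => x* = (y - b)/(2a)
x* = (-4.3997 - 12)/(2*6) = -1.3666
f*(-4.3997) = (y-b)^2/(4a) = (-4.3997 - 12)^2/(4*6)
= 268.9502/24 = 11.2063


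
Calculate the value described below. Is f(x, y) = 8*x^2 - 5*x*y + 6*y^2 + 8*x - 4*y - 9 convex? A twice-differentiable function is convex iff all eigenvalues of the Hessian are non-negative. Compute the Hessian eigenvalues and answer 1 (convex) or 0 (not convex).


The Hessian of f(x,y) = 8*x^2 - 5*x*y + 6*y^2 + 8*x - 4*y - 9 is:
H = [[16, -5], [-5, 12]]
Trace = 16 + 12 = 28
Determinant = 16*12 - (-5)^2 = 167
Discriminant = (28)^2 - 4*167 = 116.0
Eigenvalues: lambda_1 = 8.6148, lambda_2 = 19.3852
The function is convex.

1


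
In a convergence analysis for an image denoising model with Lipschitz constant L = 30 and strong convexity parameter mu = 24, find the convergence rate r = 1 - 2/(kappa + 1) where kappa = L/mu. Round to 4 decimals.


Step 1: Compute the condition number.
kappa = L/mu = 30/24 = 1.25
Step 2: Compute the convergence rate.
r = 1 - 2/(kappa + 1) = 1 - 2*mu/(L + mu) = (L - mu)/(L + mu) = 6/54 = 0.1111


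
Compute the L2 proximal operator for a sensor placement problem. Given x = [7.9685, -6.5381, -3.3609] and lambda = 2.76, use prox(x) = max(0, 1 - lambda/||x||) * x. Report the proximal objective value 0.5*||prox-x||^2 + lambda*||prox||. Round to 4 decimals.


Step 1: Compute ||x||.
||x|| = 10.8416
Step 2: Compute scaling factor.
scale = max(0, 1 - 2.76/10.8416) = 0.7454
Step 3: prox(x) = [5.9399, -4.8737, -2.5053]
||prox(x)|| = 8.0816
Step 4: Proximal objective.
0.5*||prox-x||^2 = 3.8088
lambda*||prox|| = 22.3052
Total = 26.1139


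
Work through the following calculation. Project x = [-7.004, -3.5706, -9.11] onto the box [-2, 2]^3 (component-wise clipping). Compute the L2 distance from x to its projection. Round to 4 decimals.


Project each component onto [-2, 2].
clip(-7.004) = -2.0, clip(-3.5706) = -2.0, clip(-9.11) = -2.0
Projection = [-2.0, -2.0, -2.0]
Squared diffs: [25.04, 2.4668, 50.5521]
Distance = sqrt(78.0589) = 8.8351


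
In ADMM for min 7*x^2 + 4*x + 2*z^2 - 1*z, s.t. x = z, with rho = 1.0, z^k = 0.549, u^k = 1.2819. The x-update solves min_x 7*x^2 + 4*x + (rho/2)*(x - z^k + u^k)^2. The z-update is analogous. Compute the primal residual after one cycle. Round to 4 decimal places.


ADMM iteration with rho = 1.0, z^k = 0.549, u^k = 1.2819
Step 1: x-update.
Minimize 7*x^2 + 4*x + (1.0/2)*(x - 0.549 + 1.2819)^2
FOC: (2*7 + 1.0)*x = -4 + 1.0*(0.549 - 1.2819)
x^{k+1} = -0.3155
Step 2: z-update.
Minimize 2*z^2 - 1*z + (1.0/2)*(-0.3155 - z + 1.2819)^2
FOC: (2*2 + 1.0)*z = 1 + 1.0*(-0.3155 + 1.2819)
z^{k+1} = 0.3933
Step 3: u-update.
u^{k+1} = 1.2819 - 0.3155 - 0.3933 = 0.5731
Step 4: Primal residual = |-0.3155 - 0.3933| = 0.7088


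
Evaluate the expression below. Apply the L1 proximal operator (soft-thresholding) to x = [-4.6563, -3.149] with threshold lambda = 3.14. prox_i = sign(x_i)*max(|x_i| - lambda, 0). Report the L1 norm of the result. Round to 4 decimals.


Soft-thresholding with lambda = 3.14:
prox(-4.6563) = sign(-4.6563)*max(|-4.6563| - 3.14, 0) = -1.5163
prox(-3.149) = sign(-3.149)*max(|-3.149| - 3.14, 0) = -0.009
prox(x) = [-1.5163, -0.009]
||prox(x)||_1 = 1.5163 + 0.009 = 1.5253


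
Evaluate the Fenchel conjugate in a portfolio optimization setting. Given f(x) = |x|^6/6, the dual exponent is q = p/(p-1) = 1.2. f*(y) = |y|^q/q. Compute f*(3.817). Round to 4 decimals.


The conjugate exponent q satisfies 1/p + 1/q = 1.
p = 6, so q = 6/(6 - 1) = 1.2
|y|^q = 3.817^1.2 = 4.9896
f*(3.817) = 4.9896 / 1.2 = 4.158


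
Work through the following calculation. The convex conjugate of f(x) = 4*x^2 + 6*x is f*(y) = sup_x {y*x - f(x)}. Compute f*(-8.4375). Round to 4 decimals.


f*(y) = sup_x {y*x - a*x^2 - b*x} = sup_x {(y-b)*x - a*x^2}
FOC: (y - b) - 2a*x = 0 => x* = (y - b)/(2a)
x* = (-8.4375 - 6)/(2*4) = -1.8047
f*(-8.4375) = (y-b)^2/(4a) = (-8.4375 - 6)^2/(4*4)
= 208.4414/16 = 13.0276


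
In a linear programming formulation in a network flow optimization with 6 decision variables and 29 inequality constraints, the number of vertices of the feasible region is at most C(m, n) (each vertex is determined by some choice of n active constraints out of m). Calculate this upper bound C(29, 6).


Each vertex corresponds to some choice of n active constraints out of m, so the number of vertices is at most C(m, n) = m! / (n!(m-n)!).
m = 29, n = 6
Numerator: 29 * 28 * 27 * 26 * 25 * 24
Denominator: 6! = 720
C(29, 6) = 475020


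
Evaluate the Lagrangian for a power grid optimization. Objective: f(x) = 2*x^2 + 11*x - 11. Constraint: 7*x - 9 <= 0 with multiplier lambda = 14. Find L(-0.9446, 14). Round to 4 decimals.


Step 1: Evaluate f(x).
f(-0.9446) = 2*(-0.9446)^2 + 11*(-0.9446) - 11 = -19.6061
Step 2: Evaluate g(x).
g(-0.9446) = 7*-0.9446 - 9 = -15.6122
Step 3: Compute Lagrangian.
L = -19.6061 + 14*-15.6122 = -238.1769


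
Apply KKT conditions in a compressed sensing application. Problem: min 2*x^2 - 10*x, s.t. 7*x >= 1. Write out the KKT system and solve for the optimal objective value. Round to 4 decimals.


Step 1: Try lambda = 0 (constraint inactive).
Stationarity: 2*2*x - 10 = 0
x* = 10/(2*2) = 2.5
Check constraint: 7*2.5 = 17.5 >= 1 -- satisfied.
Step 2: Compute optimal value.
f(x*) = 2*2.5^2 - 10*2.5 = -12.5


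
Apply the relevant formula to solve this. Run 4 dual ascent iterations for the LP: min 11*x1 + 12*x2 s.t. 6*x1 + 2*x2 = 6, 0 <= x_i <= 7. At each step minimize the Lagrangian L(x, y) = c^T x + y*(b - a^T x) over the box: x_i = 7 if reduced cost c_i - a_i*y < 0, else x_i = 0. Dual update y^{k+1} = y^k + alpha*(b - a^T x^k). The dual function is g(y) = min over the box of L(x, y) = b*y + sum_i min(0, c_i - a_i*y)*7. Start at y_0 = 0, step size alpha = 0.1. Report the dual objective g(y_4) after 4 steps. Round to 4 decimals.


Dual ascent for LP: min 11*x1 + 12*x2, 6*x1 + 2*x2 = 6, 0 <= x_i <= 7
Step 1: y^k = 0.0, reduced costs: (11.0, 12.0)
  x^k = (0.0, 0.0), subgradient = b - a^T x = 6.0
  y^{k+1} = 0.0 + 0.1*6.0 = 0.6
Step 2: y^k = 0.6, reduced costs: (7.4, 10.8)
  x^k = (0.0, 0.0), subgradient = b - a^T x = 6.0
  y^{k+1} = 0.6 + 0.1*6.0 = 1.2
Step 3: y^k = 1.2, reduced costs: (3.8, 9.6)
  x^k = (0.0, 0.0), subgradient = b - a^T x = 6.0
  y^{k+1} = 1.2 + 0.1*6.0 = 1.8
Step 4: y^k = 1.8, reduced costs: (0.2, 8.4)
  x^k = (0.0, 0.0), subgradient = b - a^T x = 6.0
  y^{k+1} = 1.8 + 0.1*6.0 = 2.4
Dual objective at y_4 = 2.4: reduced costs (-3.4, 7.2), box minimizer x = (7.0, 0.0)
g(y_4) = b*y + (c1 - a1*y)*x1 + (c2 - a2*y)*x2 = 6*2.4 + (-3.4)*7.0 + 7.2*0.0 = 14.4 - 23.8 + 0.0 = -9.4


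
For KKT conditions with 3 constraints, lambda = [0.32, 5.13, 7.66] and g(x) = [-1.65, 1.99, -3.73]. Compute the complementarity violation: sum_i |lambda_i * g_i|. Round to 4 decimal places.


KKT complementary slackness check:
lambda_1 * g_1 = 0.32 * -1.65 = -0.528
lambda_2 * g_2 = 5.13 * 1.99 = 10.2087
lambda_3 * g_3 = 7.66 * -3.73 = -28.5718
Total violation = 0.528 + 10.2087 + 28.5718 = 39.3085


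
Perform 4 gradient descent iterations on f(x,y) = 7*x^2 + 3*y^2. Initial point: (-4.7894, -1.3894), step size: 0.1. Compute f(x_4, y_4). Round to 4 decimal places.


Gradient descent on f(x,y) = 7*x^2 + 3*y^2.
Starting point: (-4.7894, -1.3894), alpha = 0.1
Step 1: grad_x = 2*7*-4.7894 = -67.0516, grad_y = 2*3*-1.3894 = -8.3364
  x_1 = -4.7894 - 0.1*-67.0516 = 1.9158
  y_1 = -1.3894 - 0.1*-8.3364 = -0.5558
Step 2: grad_x = 2*7*1.9158 = 26.8206, grad_y = 2*3*-0.5558 = -3.3346
  x_2 = 1.9158 - 0.1*26.8206 = -0.7663
  y_2 = -0.5558 - 0.1*-3.3346 = -0.2223
Step 3: grad_x = 2*7*-0.7663 = -10.7283, grad_y = 2*3*-0.2223 = -1.3338
  x_3 = -0.7663 - 0.1*-10.7283 = 0.3065
  y_3 = -0.2223 - 0.1*-1.3338 = -0.0889
Step 4: grad_x = 2*7*0.3065 = 4.2913, grad_y = 2*3*-0.0889 = -0.5335
  x_4 = 0.3065 - 0.1*4.2913 = -0.1226
  y_4 = -0.0889 - 0.1*-0.5335 = -0.0356
f(-0.1226, -0.0356) = 7*(-0.1226)^2 + 3*(-0.0356)^2 = 0.109


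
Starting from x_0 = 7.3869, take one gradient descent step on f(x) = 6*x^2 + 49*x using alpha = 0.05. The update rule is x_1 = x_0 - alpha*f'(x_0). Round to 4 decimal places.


We compute the gradient at x_0 and apply the update.
f'(x) = 12*x + 49
f'(7.3869) = 12*7.3869 + 49 = 137.6428
x_1 = 7.3869 - 0.05*137.6428 = 0.5048


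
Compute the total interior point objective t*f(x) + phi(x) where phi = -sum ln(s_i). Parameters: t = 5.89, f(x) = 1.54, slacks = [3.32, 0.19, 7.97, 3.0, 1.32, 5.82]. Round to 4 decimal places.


Step 1: Compute log-barrier.
ln values: [1.2, -1.6607, 2.0757, 1.0986, 0.2776, 1.7613]
phi = -(1.2 - 1.6607 + 2.0757 + 1.0986 + 0.2776 + 1.7613) = -4.7525
Step 2: Compute augmented objective.
t*f(x) = 5.89*1.54 = 9.0706
Total = 9.0706 - 4.7525 = 4.3181


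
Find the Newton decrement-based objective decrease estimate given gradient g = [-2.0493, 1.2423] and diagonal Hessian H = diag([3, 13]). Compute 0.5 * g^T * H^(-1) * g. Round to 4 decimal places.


Step 1: H is diagonal, so H^(-1) * g = [-0.6831, 0.0956].
Step 2: g^T H^(-1) g = sum_i g_i^2 / H_ii
  = (-2.0493)^2/3 + (1.2423)^2/13
  = 1.3999 + 0.1187 = 1.5186
Step 3: Objective decrease = 0.5 * g^T H^(-1) g = 0.7593


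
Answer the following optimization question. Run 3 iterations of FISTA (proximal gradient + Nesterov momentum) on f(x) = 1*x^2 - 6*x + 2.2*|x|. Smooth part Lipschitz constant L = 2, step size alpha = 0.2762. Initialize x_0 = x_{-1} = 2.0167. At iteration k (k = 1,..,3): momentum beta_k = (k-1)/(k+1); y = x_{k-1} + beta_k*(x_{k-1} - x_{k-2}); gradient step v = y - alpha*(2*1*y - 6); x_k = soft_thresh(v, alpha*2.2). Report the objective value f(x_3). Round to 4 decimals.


FISTA on f(x) = 1*x^2 - 6*x + 2.2*|x|
L = 2, alpha = 0.2762
Iteration 1: beta = 0.0, y = 2.0167 + 0.0*(2.0167 - 2.0167) = 2.0167
  grad(y) = -1.9666, v = y - alpha*grad = 2.5599
  prox(v) = soft_thresh(2.5599, 0.6076) = 1.9522
Iteration 2: beta = 0.3333, y = 1.9522 + 0.3333*(1.9522 - 2.0167) = 1.9307
  grad(y) = -2.1385, v = y - alpha*grad = 2.5214
  prox(v) = soft_thresh(2.5214, 0.6076) = 1.9138
Iteration 3: beta = 0.5, y = 1.9138 + 0.5*(1.9138 - 1.9522) = 1.8945
  grad(y) = -2.2109, v = y - alpha*grad = 2.5052
  prox(v) = soft_thresh(2.5052, 0.6076) = 1.8975
f(x_3) = 1*1.8975^2 - 6*1.8975 + 2.2*|1.8975| = -3.61


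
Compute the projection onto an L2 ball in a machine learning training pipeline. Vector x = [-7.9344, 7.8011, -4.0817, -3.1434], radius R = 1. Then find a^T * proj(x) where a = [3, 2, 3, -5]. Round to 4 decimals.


Step 1: Compute ||x|| (intermediates to 6 decimals).
||x|| = sqrt((-7.9344)^2 + 7.8011^2 + (-4.0817)^2 + (-3.1434)^2) = 12.261856
Step 2: Project.
Since ||x|| > R, scale = R/||x|| = 1/12.261856 = 0.081554, proj(x) = scale * x
proj(x) = [-0.647082, 0.636211, -0.332879, -0.256357]
Step 3: Dot product.
a^T * proj(x) = 3*(-0.647082) + 2*0.636211 + 3*(-0.332879) - 5*(-0.256357) = -0.3857


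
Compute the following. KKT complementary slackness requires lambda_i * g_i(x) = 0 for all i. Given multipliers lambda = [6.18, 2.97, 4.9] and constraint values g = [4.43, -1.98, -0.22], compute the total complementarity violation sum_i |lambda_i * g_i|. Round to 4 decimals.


KKT complementary slackness check:
lambda_1 * g_1 = 6.18 * 4.43 = 27.3774
lambda_2 * g_2 = 2.97 * -1.98 = -5.8806
lambda_3 * g_3 = 4.9 * -0.22 = -1.078
Total violation = 27.3774 + 5.8806 + 1.078 = 34.336


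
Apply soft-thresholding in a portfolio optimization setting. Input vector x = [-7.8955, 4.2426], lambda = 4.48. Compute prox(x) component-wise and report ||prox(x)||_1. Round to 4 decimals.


Soft-thresholding with lambda = 4.48:
prox(-7.8955) = sign(-7.8955)*max(|-7.8955| - 4.48, 0) = -3.4155
prox(4.2426) = sign(4.2426)*max(|4.2426| - 4.48, 0) = 0.0
prox(x) = [-3.4155, 0.0]
||prox(x)||_1 = 3.4155 + 0.0 = 3.4155


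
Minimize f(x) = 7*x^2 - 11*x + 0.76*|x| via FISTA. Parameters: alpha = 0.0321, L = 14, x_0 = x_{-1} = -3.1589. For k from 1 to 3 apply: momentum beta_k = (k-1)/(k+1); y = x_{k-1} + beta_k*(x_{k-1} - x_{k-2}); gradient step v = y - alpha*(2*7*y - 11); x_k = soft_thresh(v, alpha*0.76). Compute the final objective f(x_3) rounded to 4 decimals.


FISTA on f(x) = 7*x^2 - 11*x + 0.76*|x|
L = 14, alpha = 0.0321
Iteration 1: beta = 0.0, y = -3.1589 + 0.0*(-3.1589 + 3.1589) = -3.1589
  grad(y) = -55.2246, v = y - alpha*grad = -1.3862
  prox(v) = soft_thresh(-1.3862, 0.0244) = -1.3618
Iteration 2: beta = 0.3333, y = -1.3618 + 0.3333*(-1.3618 + 3.1589) = -0.7628
  grad(y) = -21.6786, v = y - alpha*grad = -0.0669
  prox(v) = soft_thresh(-0.0669, 0.0244) = -0.0425
Iteration 3: beta = 0.5, y = -0.0425 + 0.5*(-0.0425 + 1.3618) = 0.6172
  grad(y) = -2.3595, v = y - alpha*grad = 0.6929
  prox(v) = soft_thresh(0.6929, 0.0244) = 0.6685
f(x_3) = 7*0.6685^2 - 11*0.6685 + 0.76*|0.6685| = -3.7172


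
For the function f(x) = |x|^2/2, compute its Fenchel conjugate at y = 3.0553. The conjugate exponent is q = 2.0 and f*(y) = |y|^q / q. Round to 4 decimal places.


The conjugate exponent q satisfies 1/p + 1/q = 1.
p = 2, so q = 2/(2 - 1) = 2.0
|y|^q = 3.0553^2.0 = 9.3349
f*(3.0553) = 9.3349 / 2.0 = 4.6674


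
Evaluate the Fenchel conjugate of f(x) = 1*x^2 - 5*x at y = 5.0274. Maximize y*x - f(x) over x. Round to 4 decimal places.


f*(y) = sup_x {y*x - a*x^2 - b*x} = sup_x {(y-b)*x - a*x^2}
FOC: (y - b) - 2a*x = 0 => x* = (y - b)/(2a)
x* = (5.0274 + 5)/(2*1) = 5.0137
f*(5.0274) = (y-b)^2/(4a) = (5.0274 + 5)^2/(4*1)
= 100.5488/4 = 25.1372


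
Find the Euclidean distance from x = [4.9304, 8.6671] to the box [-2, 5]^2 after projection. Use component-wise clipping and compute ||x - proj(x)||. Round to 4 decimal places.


Project each component onto [-2, 5].
clip(4.9304) = 4.9304, clip(8.6671) = 5.0
Projection = [4.9304, 5.0]
Squared diffs: [0.0, 13.4476]
Distance = sqrt(13.4476) = 3.6671


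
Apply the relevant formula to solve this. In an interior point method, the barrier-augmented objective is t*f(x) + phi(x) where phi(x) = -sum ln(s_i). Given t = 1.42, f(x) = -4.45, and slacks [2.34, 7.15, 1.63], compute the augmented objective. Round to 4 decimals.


Step 1: Compute log-barrier.
ln values: [0.8502, 1.9671, 0.4886]
phi = -(0.8502 + 1.9671 + 0.4886) = -3.3058
Step 2: Compute augmented objective.
t*f(x) = 1.42*-4.45 = -6.319
Total = -6.319 - 3.3058 = -9.6248


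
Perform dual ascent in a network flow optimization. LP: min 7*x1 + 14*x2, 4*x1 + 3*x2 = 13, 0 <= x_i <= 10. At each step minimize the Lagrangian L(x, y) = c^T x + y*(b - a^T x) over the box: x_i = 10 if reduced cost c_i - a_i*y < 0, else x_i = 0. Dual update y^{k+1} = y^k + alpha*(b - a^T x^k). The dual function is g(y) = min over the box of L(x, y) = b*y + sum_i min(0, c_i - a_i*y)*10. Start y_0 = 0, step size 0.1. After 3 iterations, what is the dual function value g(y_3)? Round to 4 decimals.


Dual ascent for LP: min 7*x1 + 14*x2, 4*x1 + 3*x2 = 13, 0 <= x_i <= 10
Step 1: y^k = 0.0, reduced costs: (7.0, 14.0)
  x^k = (0.0, 0.0), subgradient = b - a^T x = 13.0
  y^{k+1} = 0.0 + 0.1*13.0 = 1.3
Step 2: y^k = 1.3, reduced costs: (1.8, 10.1)
  x^k = (0.0, 0.0), subgradient = b - a^T x = 13.0
  y^{k+1} = 1.3 + 0.1*13.0 = 2.6
Step 3: y^k = 2.6, reduced costs: (-3.4, 6.2)
  x^k = (10.0, 0.0), subgradient = b - a^T x = -27.0
  y^{k+1} = 2.6 + 0.1*-27.0 = -0.1
Dual objective at y_3 = -0.1: reduced costs (7.4, 14.3), box minimizer x = (0.0, 0.0)
g(y_3) = b*y + (c1 - a1*y)*x1 + (c2 - a2*y)*x2 = 13*(-0.1) + 7.4*0.0 + 14.3*0.0 = -1.3 + 0.0 + 0.0 = -1.3


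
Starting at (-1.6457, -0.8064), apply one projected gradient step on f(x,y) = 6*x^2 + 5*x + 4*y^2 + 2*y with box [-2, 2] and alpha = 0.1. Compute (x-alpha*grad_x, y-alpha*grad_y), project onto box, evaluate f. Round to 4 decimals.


Step 1: Compute gradient at (-1.6457, -0.8064).
grad_x = 2*6*-1.6457 + 5 = -14.7484
grad_y = 2*4*-0.8064 + 2 = -4.4512
Step 2: Gradient step.
x_raw = -1.6457 - 0.1*-14.7484 = -0.1709
y_raw = -0.8064 - 0.1*-4.4512 = -0.3613
Step 3: Project onto [-2, 2].
x_proj = clip(-0.1709) = -0.1709
y_proj = clip(-0.3613) = -0.3613
Step 4: Evaluate f.
f(-0.1709, -0.3613) = -0.8796


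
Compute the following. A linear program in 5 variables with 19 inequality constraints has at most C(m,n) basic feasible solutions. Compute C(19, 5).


Each vertex corresponds to some choice of n active constraints out of m, so the number of vertices is at most C(m, n) = m! / (n!(m-n)!).
m = 19, n = 5
Numerator: 19 * 18 * 17 * 16 * 15
Denominator: 5! = 120
C(19, 5) = 11628


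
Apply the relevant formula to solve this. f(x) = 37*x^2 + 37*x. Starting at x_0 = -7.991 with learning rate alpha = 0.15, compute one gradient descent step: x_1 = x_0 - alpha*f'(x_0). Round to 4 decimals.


We compute the gradient at x_0 and apply the update.
f'(x) = 74*x + 37
f'(-7.991) = 74*-7.991 + 37 = -554.334
x_1 = -7.991 - 0.15*-554.334 = 75.1591


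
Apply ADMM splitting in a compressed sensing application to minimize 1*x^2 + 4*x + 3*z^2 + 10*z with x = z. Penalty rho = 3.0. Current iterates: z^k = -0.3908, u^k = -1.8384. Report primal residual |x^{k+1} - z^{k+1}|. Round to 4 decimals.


ADMM iteration with rho = 3.0, z^k = -0.3908, u^k = -1.8384
Step 1: x-update.
Minimize 1*x^2 + 4*x + (3.0/2)*(x + 0.3908 - 1.8384)^2
FOC: (2*1 + 3.0)*x = -4 + 3.0*(-0.3908 + 1.8384)
x^{k+1} = 0.0686
Step 2: z-update.
Minimize 3*z^2 + 10*z + (3.0/2)*(0.0686 - z - 1.8384)^2
FOC: (2*3 + 3.0)*z = -10 + 3.0*(0.0686 - 1.8384)
z^{k+1} = -1.7011
Step 3: u-update.
u^{k+1} = -1.8384 + 0.0686 + 1.7011 = -0.0688
Step 4: Primal residual = |0.0686 + 1.7011| = 1.7696


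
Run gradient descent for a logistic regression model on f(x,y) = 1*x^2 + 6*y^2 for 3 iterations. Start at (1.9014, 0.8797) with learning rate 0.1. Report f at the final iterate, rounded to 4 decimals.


Gradient descent on f(x,y) = 1*x^2 + 6*y^2.
Starting point: (1.9014, 0.8797), alpha = 0.1
Step 1: grad_x = 2*1*1.9014 = 3.8028, grad_y = 2*6*0.8797 = 10.5564
  x_1 = 1.9014 - 0.1*3.8028 = 1.5211
  y_1 = 0.8797 - 0.1*10.5564 = -0.1759
Step 2: grad_x = 2*1*1.5211 = 3.0422, grad_y = 2*6*-0.1759 = -2.1113
  x_2 = 1.5211 - 0.1*3.0422 = 1.2169
  y_2 = -0.1759 - 0.1*-2.1113 = 0.0352
Step 3: grad_x = 2*1*1.2169 = 2.4338, grad_y = 2*6*0.0352 = 0.4223
  x_3 = 1.2169 - 0.1*2.4338 = 0.9735
  y_3 = 0.0352 - 0.1*0.4223 = -0.007
f(0.9735, -0.007) = 1*0.9735^2 + 6*(-0.007)^2 = 0.948
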